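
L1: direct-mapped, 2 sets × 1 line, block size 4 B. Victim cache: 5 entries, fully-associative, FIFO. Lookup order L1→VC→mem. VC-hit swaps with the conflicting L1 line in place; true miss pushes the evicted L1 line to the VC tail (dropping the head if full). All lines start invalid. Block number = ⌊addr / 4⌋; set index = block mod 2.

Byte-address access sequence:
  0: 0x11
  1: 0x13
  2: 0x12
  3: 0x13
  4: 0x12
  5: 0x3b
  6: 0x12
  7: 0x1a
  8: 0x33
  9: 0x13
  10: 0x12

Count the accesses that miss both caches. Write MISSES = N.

0: 0x11 (blk 4, set 0) → MISS  vc=[]
1: 0x13 (blk 4, set 0) → L1-HIT  vc=[]
2: 0x12 (blk 4, set 0) → L1-HIT  vc=[]
3: 0x13 (blk 4, set 0) → L1-HIT  vc=[]
4: 0x12 (blk 4, set 0) → L1-HIT  vc=[]
5: 0x3b (blk 14, set 0) → MISS  vc=[4]
6: 0x12 (blk 4, set 0) → VC-HIT  vc=[14]
7: 0x1a (blk 6, set 0) → MISS  vc=[14, 4]
8: 0x33 (blk 12, set 0) → MISS  vc=[14, 4, 6]
9: 0x13 (blk 4, set 0) → VC-HIT  vc=[14, 12, 6]
10: 0x12 (blk 4, set 0) → L1-HIT  vc=[14, 12, 6]

MISSES = 4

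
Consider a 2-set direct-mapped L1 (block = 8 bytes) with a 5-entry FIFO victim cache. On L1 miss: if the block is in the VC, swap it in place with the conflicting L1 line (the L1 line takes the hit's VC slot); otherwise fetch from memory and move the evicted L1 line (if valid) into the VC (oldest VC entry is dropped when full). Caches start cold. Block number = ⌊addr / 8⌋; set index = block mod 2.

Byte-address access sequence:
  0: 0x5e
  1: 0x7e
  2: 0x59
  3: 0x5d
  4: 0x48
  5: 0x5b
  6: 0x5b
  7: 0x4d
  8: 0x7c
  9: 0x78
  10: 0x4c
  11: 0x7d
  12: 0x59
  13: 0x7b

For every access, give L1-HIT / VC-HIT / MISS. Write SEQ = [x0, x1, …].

SEQ = [MISS, MISS, VC-HIT, L1-HIT, MISS, VC-HIT, L1-HIT, VC-HIT, VC-HIT, L1-HIT, VC-HIT, VC-HIT, VC-HIT, VC-HIT]

0: 0x5e (blk 11, set 1) → MISS  vc=[]
1: 0x7e (blk 15, set 1) → MISS  vc=[11]
2: 0x59 (blk 11, set 1) → VC-HIT  vc=[15]
3: 0x5d (blk 11, set 1) → L1-HIT  vc=[15]
4: 0x48 (blk 9, set 1) → MISS  vc=[15, 11]
5: 0x5b (blk 11, set 1) → VC-HIT  vc=[15, 9]
6: 0x5b (blk 11, set 1) → L1-HIT  vc=[15, 9]
7: 0x4d (blk 9, set 1) → VC-HIT  vc=[15, 11]
8: 0x7c (blk 15, set 1) → VC-HIT  vc=[9, 11]
9: 0x78 (blk 15, set 1) → L1-HIT  vc=[9, 11]
10: 0x4c (blk 9, set 1) → VC-HIT  vc=[15, 11]
11: 0x7d (blk 15, set 1) → VC-HIT  vc=[9, 11]
12: 0x59 (blk 11, set 1) → VC-HIT  vc=[9, 15]
13: 0x7b (blk 15, set 1) → VC-HIT  vc=[9, 11]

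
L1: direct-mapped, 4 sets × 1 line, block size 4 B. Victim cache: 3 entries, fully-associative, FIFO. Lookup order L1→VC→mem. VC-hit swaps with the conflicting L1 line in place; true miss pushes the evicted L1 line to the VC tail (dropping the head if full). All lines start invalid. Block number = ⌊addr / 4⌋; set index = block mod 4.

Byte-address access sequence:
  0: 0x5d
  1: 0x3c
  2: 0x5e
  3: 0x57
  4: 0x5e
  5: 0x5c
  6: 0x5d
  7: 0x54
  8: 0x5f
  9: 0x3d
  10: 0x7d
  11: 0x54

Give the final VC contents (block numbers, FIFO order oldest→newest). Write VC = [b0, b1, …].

VC = [23, 15]

0: 0x5d (blk 23, set 3) → MISS  vc=[]
1: 0x3c (blk 15, set 3) → MISS  vc=[23]
2: 0x5e (blk 23, set 3) → VC-HIT  vc=[15]
3: 0x57 (blk 21, set 1) → MISS  vc=[15]
4: 0x5e (blk 23, set 3) → L1-HIT  vc=[15]
5: 0x5c (blk 23, set 3) → L1-HIT  vc=[15]
6: 0x5d (blk 23, set 3) → L1-HIT  vc=[15]
7: 0x54 (blk 21, set 1) → L1-HIT  vc=[15]
8: 0x5f (blk 23, set 3) → L1-HIT  vc=[15]
9: 0x3d (blk 15, set 3) → VC-HIT  vc=[23]
10: 0x7d (blk 31, set 3) → MISS  vc=[23, 15]
11: 0x54 (blk 21, set 1) → L1-HIT  vc=[23, 15]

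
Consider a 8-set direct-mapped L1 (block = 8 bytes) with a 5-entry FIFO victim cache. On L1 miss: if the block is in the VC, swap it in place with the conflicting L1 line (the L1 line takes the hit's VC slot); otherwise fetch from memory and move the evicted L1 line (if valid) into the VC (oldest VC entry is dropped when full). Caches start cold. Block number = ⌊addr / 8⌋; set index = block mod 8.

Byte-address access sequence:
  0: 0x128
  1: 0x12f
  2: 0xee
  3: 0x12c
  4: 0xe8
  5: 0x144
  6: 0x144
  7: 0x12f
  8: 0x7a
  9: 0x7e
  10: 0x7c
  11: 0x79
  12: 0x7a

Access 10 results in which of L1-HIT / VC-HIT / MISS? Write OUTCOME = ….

OUTCOME = L1-HIT

  [0] addr=0x128 blk=37 s=5: MISS | VC []
  [1] addr=0x12f blk=37 s=5: L1-HIT | VC []
  [2] addr=0xee blk=29 s=5: MISS | VC [37]
  [3] addr=0x12c blk=37 s=5: VC-HIT | VC [29]
  [4] addr=0xe8 blk=29 s=5: VC-HIT | VC [37]
  [5] addr=0x144 blk=40 s=0: MISS | VC [37]
  [6] addr=0x144 blk=40 s=0: L1-HIT | VC [37]
  [7] addr=0x12f blk=37 s=5: VC-HIT | VC [29]
  [8] addr=0x7a blk=15 s=7: MISS | VC [29]
  [9] addr=0x7e blk=15 s=7: L1-HIT | VC [29]
  [10] addr=0x7c blk=15 s=7: L1-HIT | VC [29]
  [11] addr=0x79 blk=15 s=7: L1-HIT | VC [29]
  [12] addr=0x7a blk=15 s=7: L1-HIT | VC [29]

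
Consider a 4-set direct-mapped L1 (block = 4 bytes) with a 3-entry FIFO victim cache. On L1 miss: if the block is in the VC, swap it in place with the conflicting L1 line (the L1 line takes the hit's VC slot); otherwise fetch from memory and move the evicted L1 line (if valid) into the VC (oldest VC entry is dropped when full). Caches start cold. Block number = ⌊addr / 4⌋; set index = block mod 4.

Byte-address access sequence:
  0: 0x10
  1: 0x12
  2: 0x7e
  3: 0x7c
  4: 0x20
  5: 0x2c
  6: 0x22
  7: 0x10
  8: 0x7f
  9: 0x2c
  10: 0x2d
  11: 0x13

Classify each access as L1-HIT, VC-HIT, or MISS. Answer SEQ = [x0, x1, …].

  [0] addr=0x10 blk=4 s=0: MISS | VC []
  [1] addr=0x12 blk=4 s=0: L1-HIT | VC []
  [2] addr=0x7e blk=31 s=3: MISS | VC []
  [3] addr=0x7c blk=31 s=3: L1-HIT | VC []
  [4] addr=0x20 blk=8 s=0: MISS | VC [4]
  [5] addr=0x2c blk=11 s=3: MISS | VC [4, 31]
  [6] addr=0x22 blk=8 s=0: L1-HIT | VC [4, 31]
  [7] addr=0x10 blk=4 s=0: VC-HIT | VC [8, 31]
  [8] addr=0x7f blk=31 s=3: VC-HIT | VC [8, 11]
  [9] addr=0x2c blk=11 s=3: VC-HIT | VC [8, 31]
  [10] addr=0x2d blk=11 s=3: L1-HIT | VC [8, 31]
  [11] addr=0x13 blk=4 s=0: L1-HIT | VC [8, 31]

SEQ = [MISS, L1-HIT, MISS, L1-HIT, MISS, MISS, L1-HIT, VC-HIT, VC-HIT, VC-HIT, L1-HIT, L1-HIT]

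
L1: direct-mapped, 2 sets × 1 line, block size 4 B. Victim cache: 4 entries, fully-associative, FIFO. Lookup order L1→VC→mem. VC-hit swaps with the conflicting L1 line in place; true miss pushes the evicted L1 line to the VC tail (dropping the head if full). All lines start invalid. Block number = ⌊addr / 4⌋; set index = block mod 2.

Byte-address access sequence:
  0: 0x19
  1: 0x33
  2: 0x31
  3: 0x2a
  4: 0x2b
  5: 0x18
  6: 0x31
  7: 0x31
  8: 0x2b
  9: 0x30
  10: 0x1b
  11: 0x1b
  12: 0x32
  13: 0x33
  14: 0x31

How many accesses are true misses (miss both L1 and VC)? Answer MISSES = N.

MISSES = 3

  [0] addr=0x19 blk=6 s=0: MISS | VC []
  [1] addr=0x33 blk=12 s=0: MISS | VC [6]
  [2] addr=0x31 blk=12 s=0: L1-HIT | VC [6]
  [3] addr=0x2a blk=10 s=0: MISS | VC [6, 12]
  [4] addr=0x2b blk=10 s=0: L1-HIT | VC [6, 12]
  [5] addr=0x18 blk=6 s=0: VC-HIT | VC [10, 12]
  [6] addr=0x31 blk=12 s=0: VC-HIT | VC [10, 6]
  [7] addr=0x31 blk=12 s=0: L1-HIT | VC [10, 6]
  [8] addr=0x2b blk=10 s=0: VC-HIT | VC [12, 6]
  [9] addr=0x30 blk=12 s=0: VC-HIT | VC [10, 6]
  [10] addr=0x1b blk=6 s=0: VC-HIT | VC [10, 12]
  [11] addr=0x1b blk=6 s=0: L1-HIT | VC [10, 12]
  [12] addr=0x32 blk=12 s=0: VC-HIT | VC [10, 6]
  [13] addr=0x33 blk=12 s=0: L1-HIT | VC [10, 6]
  [14] addr=0x31 blk=12 s=0: L1-HIT | VC [10, 6]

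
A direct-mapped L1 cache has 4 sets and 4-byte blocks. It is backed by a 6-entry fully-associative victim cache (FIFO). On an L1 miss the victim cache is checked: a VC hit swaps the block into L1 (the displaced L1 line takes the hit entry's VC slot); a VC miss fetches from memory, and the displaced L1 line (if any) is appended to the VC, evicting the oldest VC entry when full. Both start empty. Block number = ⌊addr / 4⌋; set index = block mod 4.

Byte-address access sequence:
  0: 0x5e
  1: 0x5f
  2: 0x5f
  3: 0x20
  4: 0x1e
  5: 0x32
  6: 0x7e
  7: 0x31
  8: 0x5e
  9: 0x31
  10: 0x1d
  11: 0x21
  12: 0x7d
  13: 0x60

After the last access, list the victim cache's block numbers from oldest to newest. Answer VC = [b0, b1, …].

VC = [7, 12, 23, 8]

#0 0x5e→b23/s3 MISS; vc=[]
#1 0x5f→b23/s3 L1-HIT; vc=[]
#2 0x5f→b23/s3 L1-HIT; vc=[]
#3 0x20→b8/s0 MISS; vc=[]
#4 0x1e→b7/s3 MISS; vc=[23]
#5 0x32→b12/s0 MISS; vc=[23,8]
#6 0x7e→b31/s3 MISS; vc=[23,8,7]
#7 0x31→b12/s0 L1-HIT; vc=[23,8,7]
#8 0x5e→b23/s3 VC-HIT; vc=[31,8,7]
#9 0x31→b12/s0 L1-HIT; vc=[31,8,7]
#10 0x1d→b7/s3 VC-HIT; vc=[31,8,23]
#11 0x21→b8/s0 VC-HIT; vc=[31,12,23]
#12 0x7d→b31/s3 VC-HIT; vc=[7,12,23]
#13 0x60→b24/s0 MISS; vc=[7,12,23,8]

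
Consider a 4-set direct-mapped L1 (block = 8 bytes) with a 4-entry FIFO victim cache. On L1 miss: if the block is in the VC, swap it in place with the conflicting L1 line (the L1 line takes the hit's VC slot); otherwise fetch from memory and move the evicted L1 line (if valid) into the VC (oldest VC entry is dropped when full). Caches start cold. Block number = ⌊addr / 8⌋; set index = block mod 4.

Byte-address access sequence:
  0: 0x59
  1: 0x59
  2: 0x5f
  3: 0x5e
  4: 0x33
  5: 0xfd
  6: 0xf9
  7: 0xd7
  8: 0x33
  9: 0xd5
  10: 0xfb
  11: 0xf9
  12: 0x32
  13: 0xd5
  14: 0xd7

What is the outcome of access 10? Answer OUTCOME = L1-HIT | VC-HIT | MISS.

#0 0x59→b11/s3 MISS; vc=[]
#1 0x59→b11/s3 L1-HIT; vc=[]
#2 0x5f→b11/s3 L1-HIT; vc=[]
#3 0x5e→b11/s3 L1-HIT; vc=[]
#4 0x33→b6/s2 MISS; vc=[]
#5 0xfd→b31/s3 MISS; vc=[11]
#6 0xf9→b31/s3 L1-HIT; vc=[11]
#7 0xd7→b26/s2 MISS; vc=[11,6]
#8 0x33→b6/s2 VC-HIT; vc=[11,26]
#9 0xd5→b26/s2 VC-HIT; vc=[11,6]
#10 0xfb→b31/s3 L1-HIT; vc=[11,6]
#11 0xf9→b31/s3 L1-HIT; vc=[11,6]
#12 0x32→b6/s2 VC-HIT; vc=[11,26]
#13 0xd5→b26/s2 VC-HIT; vc=[11,6]
#14 0xd7→b26/s2 L1-HIT; vc=[11,6]

OUTCOME = L1-HIT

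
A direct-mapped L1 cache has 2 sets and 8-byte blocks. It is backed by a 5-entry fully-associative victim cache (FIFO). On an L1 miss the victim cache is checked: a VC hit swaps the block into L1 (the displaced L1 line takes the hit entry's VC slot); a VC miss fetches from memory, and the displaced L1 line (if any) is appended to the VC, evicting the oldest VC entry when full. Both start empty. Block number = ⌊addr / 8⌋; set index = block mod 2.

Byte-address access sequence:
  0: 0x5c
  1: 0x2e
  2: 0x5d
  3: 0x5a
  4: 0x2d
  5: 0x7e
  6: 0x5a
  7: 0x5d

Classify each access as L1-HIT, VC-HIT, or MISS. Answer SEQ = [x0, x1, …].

SEQ = [MISS, MISS, VC-HIT, L1-HIT, VC-HIT, MISS, VC-HIT, L1-HIT]

0: 0x5c (blk 11, set 1) → MISS  vc=[]
1: 0x2e (blk 5, set 1) → MISS  vc=[11]
2: 0x5d (blk 11, set 1) → VC-HIT  vc=[5]
3: 0x5a (blk 11, set 1) → L1-HIT  vc=[5]
4: 0x2d (blk 5, set 1) → VC-HIT  vc=[11]
5: 0x7e (blk 15, set 1) → MISS  vc=[11, 5]
6: 0x5a (blk 11, set 1) → VC-HIT  vc=[15, 5]
7: 0x5d (blk 11, set 1) → L1-HIT  vc=[15, 5]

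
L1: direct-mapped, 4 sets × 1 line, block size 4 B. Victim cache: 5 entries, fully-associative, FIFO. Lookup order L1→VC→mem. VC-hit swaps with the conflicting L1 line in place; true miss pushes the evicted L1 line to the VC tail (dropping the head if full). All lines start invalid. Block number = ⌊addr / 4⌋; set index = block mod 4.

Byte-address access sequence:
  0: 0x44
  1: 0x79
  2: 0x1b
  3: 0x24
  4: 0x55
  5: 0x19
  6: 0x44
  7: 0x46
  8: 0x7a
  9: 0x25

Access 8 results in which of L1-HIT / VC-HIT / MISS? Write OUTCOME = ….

OUTCOME = VC-HIT

#0 0x44→b17/s1 MISS; vc=[]
#1 0x79→b30/s2 MISS; vc=[]
#2 0x1b→b6/s2 MISS; vc=[30]
#3 0x24→b9/s1 MISS; vc=[30,17]
#4 0x55→b21/s1 MISS; vc=[30,17,9]
#5 0x19→b6/s2 L1-HIT; vc=[30,17,9]
#6 0x44→b17/s1 VC-HIT; vc=[30,21,9]
#7 0x46→b17/s1 L1-HIT; vc=[30,21,9]
#8 0x7a→b30/s2 VC-HIT; vc=[6,21,9]
#9 0x25→b9/s1 VC-HIT; vc=[6,21,17]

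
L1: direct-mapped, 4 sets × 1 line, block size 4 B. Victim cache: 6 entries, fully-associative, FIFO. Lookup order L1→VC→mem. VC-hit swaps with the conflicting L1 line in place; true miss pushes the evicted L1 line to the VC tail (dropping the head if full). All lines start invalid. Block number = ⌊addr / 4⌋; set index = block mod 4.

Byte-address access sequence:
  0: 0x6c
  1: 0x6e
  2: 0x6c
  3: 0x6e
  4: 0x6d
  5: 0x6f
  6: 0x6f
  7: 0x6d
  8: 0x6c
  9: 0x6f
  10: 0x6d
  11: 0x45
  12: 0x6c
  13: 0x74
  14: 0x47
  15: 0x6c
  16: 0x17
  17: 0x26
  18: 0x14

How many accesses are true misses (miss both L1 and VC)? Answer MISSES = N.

MISSES = 5

  [0] addr=0x6c blk=27 s=3: MISS | VC []
  [1] addr=0x6e blk=27 s=3: L1-HIT | VC []
  [2] addr=0x6c blk=27 s=3: L1-HIT | VC []
  [3] addr=0x6e blk=27 s=3: L1-HIT | VC []
  [4] addr=0x6d blk=27 s=3: L1-HIT | VC []
  [5] addr=0x6f blk=27 s=3: L1-HIT | VC []
  [6] addr=0x6f blk=27 s=3: L1-HIT | VC []
  [7] addr=0x6d blk=27 s=3: L1-HIT | VC []
  [8] addr=0x6c blk=27 s=3: L1-HIT | VC []
  [9] addr=0x6f blk=27 s=3: L1-HIT | VC []
  [10] addr=0x6d blk=27 s=3: L1-HIT | VC []
  [11] addr=0x45 blk=17 s=1: MISS | VC []
  [12] addr=0x6c blk=27 s=3: L1-HIT | VC []
  [13] addr=0x74 blk=29 s=1: MISS | VC [17]
  [14] addr=0x47 blk=17 s=1: VC-HIT | VC [29]
  [15] addr=0x6c blk=27 s=3: L1-HIT | VC [29]
  [16] addr=0x17 blk=5 s=1: MISS | VC [29, 17]
  [17] addr=0x26 blk=9 s=1: MISS | VC [29, 17, 5]
  [18] addr=0x14 blk=5 s=1: VC-HIT | VC [29, 17, 9]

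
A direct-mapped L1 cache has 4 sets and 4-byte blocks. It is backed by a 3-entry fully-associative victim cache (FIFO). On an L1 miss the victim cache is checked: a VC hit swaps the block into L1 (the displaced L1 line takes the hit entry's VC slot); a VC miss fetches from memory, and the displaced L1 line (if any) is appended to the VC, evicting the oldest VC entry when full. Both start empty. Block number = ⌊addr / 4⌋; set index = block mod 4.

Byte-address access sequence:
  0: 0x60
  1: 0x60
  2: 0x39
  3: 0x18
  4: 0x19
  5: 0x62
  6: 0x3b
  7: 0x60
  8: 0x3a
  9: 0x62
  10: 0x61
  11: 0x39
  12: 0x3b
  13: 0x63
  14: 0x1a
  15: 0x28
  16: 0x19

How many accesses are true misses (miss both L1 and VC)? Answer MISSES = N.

MISSES = 4

0: 0x60 (blk 24, set 0) → MISS  vc=[]
1: 0x60 (blk 24, set 0) → L1-HIT  vc=[]
2: 0x39 (blk 14, set 2) → MISS  vc=[]
3: 0x18 (blk 6, set 2) → MISS  vc=[14]
4: 0x19 (blk 6, set 2) → L1-HIT  vc=[14]
5: 0x62 (blk 24, set 0) → L1-HIT  vc=[14]
6: 0x3b (blk 14, set 2) → VC-HIT  vc=[6]
7: 0x60 (blk 24, set 0) → L1-HIT  vc=[6]
8: 0x3a (blk 14, set 2) → L1-HIT  vc=[6]
9: 0x62 (blk 24, set 0) → L1-HIT  vc=[6]
10: 0x61 (blk 24, set 0) → L1-HIT  vc=[6]
11: 0x39 (blk 14, set 2) → L1-HIT  vc=[6]
12: 0x3b (blk 14, set 2) → L1-HIT  vc=[6]
13: 0x63 (blk 24, set 0) → L1-HIT  vc=[6]
14: 0x1a (blk 6, set 2) → VC-HIT  vc=[14]
15: 0x28 (blk 10, set 2) → MISS  vc=[14, 6]
16: 0x19 (blk 6, set 2) → VC-HIT  vc=[14, 10]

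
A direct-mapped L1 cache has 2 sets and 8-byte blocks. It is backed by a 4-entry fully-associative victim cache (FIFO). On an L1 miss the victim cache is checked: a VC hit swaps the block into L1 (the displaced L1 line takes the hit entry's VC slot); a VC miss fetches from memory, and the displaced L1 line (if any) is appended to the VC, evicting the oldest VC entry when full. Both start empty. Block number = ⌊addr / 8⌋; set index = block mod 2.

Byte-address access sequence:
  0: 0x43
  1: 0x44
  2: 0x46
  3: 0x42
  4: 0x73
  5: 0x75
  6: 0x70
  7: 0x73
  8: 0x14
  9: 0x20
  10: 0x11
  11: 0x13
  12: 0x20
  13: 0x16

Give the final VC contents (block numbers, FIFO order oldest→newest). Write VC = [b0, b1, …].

#0 0x43→b8/s0 MISS; vc=[]
#1 0x44→b8/s0 L1-HIT; vc=[]
#2 0x46→b8/s0 L1-HIT; vc=[]
#3 0x42→b8/s0 L1-HIT; vc=[]
#4 0x73→b14/s0 MISS; vc=[8]
#5 0x75→b14/s0 L1-HIT; vc=[8]
#6 0x70→b14/s0 L1-HIT; vc=[8]
#7 0x73→b14/s0 L1-HIT; vc=[8]
#8 0x14→b2/s0 MISS; vc=[8,14]
#9 0x20→b4/s0 MISS; vc=[8,14,2]
#10 0x11→b2/s0 VC-HIT; vc=[8,14,4]
#11 0x13→b2/s0 L1-HIT; vc=[8,14,4]
#12 0x20→b4/s0 VC-HIT; vc=[8,14,2]
#13 0x16→b2/s0 VC-HIT; vc=[8,14,4]

VC = [8, 14, 4]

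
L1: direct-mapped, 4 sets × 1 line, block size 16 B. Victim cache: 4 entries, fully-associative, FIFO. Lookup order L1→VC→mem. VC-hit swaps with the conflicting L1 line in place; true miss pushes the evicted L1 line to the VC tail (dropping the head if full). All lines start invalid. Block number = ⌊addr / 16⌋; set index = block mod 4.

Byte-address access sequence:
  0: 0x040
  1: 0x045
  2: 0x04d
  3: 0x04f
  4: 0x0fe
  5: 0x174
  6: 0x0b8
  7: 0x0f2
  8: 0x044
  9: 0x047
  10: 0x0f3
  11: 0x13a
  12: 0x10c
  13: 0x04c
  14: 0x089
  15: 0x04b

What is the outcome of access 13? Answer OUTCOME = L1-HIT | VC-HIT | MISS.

OUTCOME = VC-HIT

#0 0x40→b4/s0 MISS; vc=[]
#1 0x45→b4/s0 L1-HIT; vc=[]
#2 0x4d→b4/s0 L1-HIT; vc=[]
#3 0x4f→b4/s0 L1-HIT; vc=[]
#4 0xfe→b15/s3 MISS; vc=[]
#5 0x174→b23/s3 MISS; vc=[15]
#6 0xb8→b11/s3 MISS; vc=[15,23]
#7 0xf2→b15/s3 VC-HIT; vc=[11,23]
#8 0x44→b4/s0 L1-HIT; vc=[11,23]
#9 0x47→b4/s0 L1-HIT; vc=[11,23]
#10 0xf3→b15/s3 L1-HIT; vc=[11,23]
#11 0x13a→b19/s3 MISS; vc=[11,23,15]
#12 0x10c→b16/s0 MISS; vc=[11,23,15,4]
#13 0x4c→b4/s0 VC-HIT; vc=[11,23,15,16]
#14 0x89→b8/s0 MISS; vc=[23,15,16,4]
#15 0x4b→b4/s0 VC-HIT; vc=[23,15,16,8]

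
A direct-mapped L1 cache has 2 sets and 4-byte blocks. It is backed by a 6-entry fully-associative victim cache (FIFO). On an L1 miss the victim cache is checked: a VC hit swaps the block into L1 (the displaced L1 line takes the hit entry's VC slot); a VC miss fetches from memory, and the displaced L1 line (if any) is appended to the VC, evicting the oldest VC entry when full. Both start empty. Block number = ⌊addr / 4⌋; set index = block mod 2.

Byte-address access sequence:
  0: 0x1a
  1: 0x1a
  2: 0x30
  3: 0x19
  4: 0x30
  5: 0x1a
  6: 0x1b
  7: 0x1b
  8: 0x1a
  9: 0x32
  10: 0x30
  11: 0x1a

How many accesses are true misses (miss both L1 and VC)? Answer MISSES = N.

MISSES = 2

  [0] addr=0x1a blk=6 s=0: MISS | VC []
  [1] addr=0x1a blk=6 s=0: L1-HIT | VC []
  [2] addr=0x30 blk=12 s=0: MISS | VC [6]
  [3] addr=0x19 blk=6 s=0: VC-HIT | VC [12]
  [4] addr=0x30 blk=12 s=0: VC-HIT | VC [6]
  [5] addr=0x1a blk=6 s=0: VC-HIT | VC [12]
  [6] addr=0x1b blk=6 s=0: L1-HIT | VC [12]
  [7] addr=0x1b blk=6 s=0: L1-HIT | VC [12]
  [8] addr=0x1a blk=6 s=0: L1-HIT | VC [12]
  [9] addr=0x32 blk=12 s=0: VC-HIT | VC [6]
  [10] addr=0x30 blk=12 s=0: L1-HIT | VC [6]
  [11] addr=0x1a blk=6 s=0: VC-HIT | VC [12]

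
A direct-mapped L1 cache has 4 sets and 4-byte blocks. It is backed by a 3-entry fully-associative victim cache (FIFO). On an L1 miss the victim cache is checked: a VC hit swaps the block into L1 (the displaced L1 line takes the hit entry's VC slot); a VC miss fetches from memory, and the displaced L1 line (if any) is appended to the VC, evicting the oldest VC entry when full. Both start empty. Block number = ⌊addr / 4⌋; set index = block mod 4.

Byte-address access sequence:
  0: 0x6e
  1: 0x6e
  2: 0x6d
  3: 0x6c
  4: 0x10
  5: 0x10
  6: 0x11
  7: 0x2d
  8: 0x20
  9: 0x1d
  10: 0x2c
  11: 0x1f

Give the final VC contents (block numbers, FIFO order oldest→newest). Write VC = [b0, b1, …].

VC = [27, 4, 11]

0: 0x6e (blk 27, set 3) → MISS  vc=[]
1: 0x6e (blk 27, set 3) → L1-HIT  vc=[]
2: 0x6d (blk 27, set 3) → L1-HIT  vc=[]
3: 0x6c (blk 27, set 3) → L1-HIT  vc=[]
4: 0x10 (blk 4, set 0) → MISS  vc=[]
5: 0x10 (blk 4, set 0) → L1-HIT  vc=[]
6: 0x11 (blk 4, set 0) → L1-HIT  vc=[]
7: 0x2d (blk 11, set 3) → MISS  vc=[27]
8: 0x20 (blk 8, set 0) → MISS  vc=[27, 4]
9: 0x1d (blk 7, set 3) → MISS  vc=[27, 4, 11]
10: 0x2c (blk 11, set 3) → VC-HIT  vc=[27, 4, 7]
11: 0x1f (blk 7, set 3) → VC-HIT  vc=[27, 4, 11]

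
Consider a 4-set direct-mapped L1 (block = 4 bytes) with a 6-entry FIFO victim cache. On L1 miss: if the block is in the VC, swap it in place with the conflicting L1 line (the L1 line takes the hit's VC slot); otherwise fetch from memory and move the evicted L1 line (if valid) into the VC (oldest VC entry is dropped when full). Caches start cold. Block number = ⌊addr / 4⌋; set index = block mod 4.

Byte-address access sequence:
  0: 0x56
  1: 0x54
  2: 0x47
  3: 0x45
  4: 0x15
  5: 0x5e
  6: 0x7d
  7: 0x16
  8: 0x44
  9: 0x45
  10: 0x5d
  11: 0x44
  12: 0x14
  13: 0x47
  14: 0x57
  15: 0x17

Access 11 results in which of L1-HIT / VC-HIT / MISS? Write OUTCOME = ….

#0 0x56→b21/s1 MISS; vc=[]
#1 0x54→b21/s1 L1-HIT; vc=[]
#2 0x47→b17/s1 MISS; vc=[21]
#3 0x45→b17/s1 L1-HIT; vc=[21]
#4 0x15→b5/s1 MISS; vc=[21,17]
#5 0x5e→b23/s3 MISS; vc=[21,17]
#6 0x7d→b31/s3 MISS; vc=[21,17,23]
#7 0x16→b5/s1 L1-HIT; vc=[21,17,23]
#8 0x44→b17/s1 VC-HIT; vc=[21,5,23]
#9 0x45→b17/s1 L1-HIT; vc=[21,5,23]
#10 0x5d→b23/s3 VC-HIT; vc=[21,5,31]
#11 0x44→b17/s1 L1-HIT; vc=[21,5,31]
#12 0x14→b5/s1 VC-HIT; vc=[21,17,31]
#13 0x47→b17/s1 VC-HIT; vc=[21,5,31]
#14 0x57→b21/s1 VC-HIT; vc=[17,5,31]
#15 0x17→b5/s1 VC-HIT; vc=[17,21,31]

OUTCOME = L1-HIT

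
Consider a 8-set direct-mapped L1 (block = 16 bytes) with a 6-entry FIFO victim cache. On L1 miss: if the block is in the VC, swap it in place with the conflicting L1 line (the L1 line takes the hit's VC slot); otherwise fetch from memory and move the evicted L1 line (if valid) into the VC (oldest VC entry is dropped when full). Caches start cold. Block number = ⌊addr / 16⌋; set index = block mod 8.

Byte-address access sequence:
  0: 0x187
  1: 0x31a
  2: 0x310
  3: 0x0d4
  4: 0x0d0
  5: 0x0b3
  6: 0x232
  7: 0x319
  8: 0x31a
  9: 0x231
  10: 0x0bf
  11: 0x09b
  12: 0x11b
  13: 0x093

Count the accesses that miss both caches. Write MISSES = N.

MISSES = 7

  [0] addr=0x187 blk=24 s=0: MISS | VC []
  [1] addr=0x31a blk=49 s=1: MISS | VC []
  [2] addr=0x310 blk=49 s=1: L1-HIT | VC []
  [3] addr=0xd4 blk=13 s=5: MISS | VC []
  [4] addr=0xd0 blk=13 s=5: L1-HIT | VC []
  [5] addr=0xb3 blk=11 s=3: MISS | VC []
  [6] addr=0x232 blk=35 s=3: MISS | VC [11]
  [7] addr=0x319 blk=49 s=1: L1-HIT | VC [11]
  [8] addr=0x31a blk=49 s=1: L1-HIT | VC [11]
  [9] addr=0x231 blk=35 s=3: L1-HIT | VC [11]
  [10] addr=0xbf blk=11 s=3: VC-HIT | VC [35]
  [11] addr=0x9b blk=9 s=1: MISS | VC [35, 49]
  [12] addr=0x11b blk=17 s=1: MISS | VC [35, 49, 9]
  [13] addr=0x93 blk=9 s=1: VC-HIT | VC [35, 49, 17]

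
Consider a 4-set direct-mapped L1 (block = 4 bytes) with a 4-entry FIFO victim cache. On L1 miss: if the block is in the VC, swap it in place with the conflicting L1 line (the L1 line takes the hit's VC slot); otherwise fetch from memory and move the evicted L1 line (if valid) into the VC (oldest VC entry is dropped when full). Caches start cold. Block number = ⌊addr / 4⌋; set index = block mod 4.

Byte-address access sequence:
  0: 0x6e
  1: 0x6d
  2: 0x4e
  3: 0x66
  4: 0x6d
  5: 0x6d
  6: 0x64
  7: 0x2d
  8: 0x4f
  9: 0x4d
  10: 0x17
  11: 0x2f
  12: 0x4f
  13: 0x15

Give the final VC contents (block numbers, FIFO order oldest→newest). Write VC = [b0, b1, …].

#0 0x6e→b27/s3 MISS; vc=[]
#1 0x6d→b27/s3 L1-HIT; vc=[]
#2 0x4e→b19/s3 MISS; vc=[27]
#3 0x66→b25/s1 MISS; vc=[27]
#4 0x6d→b27/s3 VC-HIT; vc=[19]
#5 0x6d→b27/s3 L1-HIT; vc=[19]
#6 0x64→b25/s1 L1-HIT; vc=[19]
#7 0x2d→b11/s3 MISS; vc=[19,27]
#8 0x4f→b19/s3 VC-HIT; vc=[11,27]
#9 0x4d→b19/s3 L1-HIT; vc=[11,27]
#10 0x17→b5/s1 MISS; vc=[11,27,25]
#11 0x2f→b11/s3 VC-HIT; vc=[19,27,25]
#12 0x4f→b19/s3 VC-HIT; vc=[11,27,25]
#13 0x15→b5/s1 L1-HIT; vc=[11,27,25]

VC = [11, 27, 25]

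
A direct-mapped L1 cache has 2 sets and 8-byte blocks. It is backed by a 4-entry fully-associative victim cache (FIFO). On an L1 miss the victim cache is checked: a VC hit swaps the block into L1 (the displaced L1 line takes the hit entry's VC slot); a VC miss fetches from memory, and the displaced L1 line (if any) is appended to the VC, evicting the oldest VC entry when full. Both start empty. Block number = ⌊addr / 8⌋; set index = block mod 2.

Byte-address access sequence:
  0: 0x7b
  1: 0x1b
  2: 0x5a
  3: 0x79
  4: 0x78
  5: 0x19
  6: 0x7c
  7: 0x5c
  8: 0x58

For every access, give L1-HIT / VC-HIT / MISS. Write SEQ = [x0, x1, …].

0: 0x7b (blk 15, set 1) → MISS  vc=[]
1: 0x1b (blk 3, set 1) → MISS  vc=[15]
2: 0x5a (blk 11, set 1) → MISS  vc=[15, 3]
3: 0x79 (blk 15, set 1) → VC-HIT  vc=[11, 3]
4: 0x78 (blk 15, set 1) → L1-HIT  vc=[11, 3]
5: 0x19 (blk 3, set 1) → VC-HIT  vc=[11, 15]
6: 0x7c (blk 15, set 1) → VC-HIT  vc=[11, 3]
7: 0x5c (blk 11, set 1) → VC-HIT  vc=[15, 3]
8: 0x58 (blk 11, set 1) → L1-HIT  vc=[15, 3]

SEQ = [MISS, MISS, MISS, VC-HIT, L1-HIT, VC-HIT, VC-HIT, VC-HIT, L1-HIT]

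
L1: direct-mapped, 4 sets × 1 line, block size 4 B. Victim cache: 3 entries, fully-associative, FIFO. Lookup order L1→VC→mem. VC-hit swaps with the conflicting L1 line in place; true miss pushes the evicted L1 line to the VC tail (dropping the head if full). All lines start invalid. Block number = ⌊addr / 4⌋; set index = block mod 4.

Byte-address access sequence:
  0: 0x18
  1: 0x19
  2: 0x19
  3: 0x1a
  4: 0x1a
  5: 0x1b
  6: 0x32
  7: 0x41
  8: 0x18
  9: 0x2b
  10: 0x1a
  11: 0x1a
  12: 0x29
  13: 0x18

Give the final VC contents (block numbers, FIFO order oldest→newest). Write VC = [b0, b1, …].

0: 0x18 (blk 6, set 2) → MISS  vc=[]
1: 0x19 (blk 6, set 2) → L1-HIT  vc=[]
2: 0x19 (blk 6, set 2) → L1-HIT  vc=[]
3: 0x1a (blk 6, set 2) → L1-HIT  vc=[]
4: 0x1a (blk 6, set 2) → L1-HIT  vc=[]
5: 0x1b (blk 6, set 2) → L1-HIT  vc=[]
6: 0x32 (blk 12, set 0) → MISS  vc=[]
7: 0x41 (blk 16, set 0) → MISS  vc=[12]
8: 0x18 (blk 6, set 2) → L1-HIT  vc=[12]
9: 0x2b (blk 10, set 2) → MISS  vc=[12, 6]
10: 0x1a (blk 6, set 2) → VC-HIT  vc=[12, 10]
11: 0x1a (blk 6, set 2) → L1-HIT  vc=[12, 10]
12: 0x29 (blk 10, set 2) → VC-HIT  vc=[12, 6]
13: 0x18 (blk 6, set 2) → VC-HIT  vc=[12, 10]

VC = [12, 10]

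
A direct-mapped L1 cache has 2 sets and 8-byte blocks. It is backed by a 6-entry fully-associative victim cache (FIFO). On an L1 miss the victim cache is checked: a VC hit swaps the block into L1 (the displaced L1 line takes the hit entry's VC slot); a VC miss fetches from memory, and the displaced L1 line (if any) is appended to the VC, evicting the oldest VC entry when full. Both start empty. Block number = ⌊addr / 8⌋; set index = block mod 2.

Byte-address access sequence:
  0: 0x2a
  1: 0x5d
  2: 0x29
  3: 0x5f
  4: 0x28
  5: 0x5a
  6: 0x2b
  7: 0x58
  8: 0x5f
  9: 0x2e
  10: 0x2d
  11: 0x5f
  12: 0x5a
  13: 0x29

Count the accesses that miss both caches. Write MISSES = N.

MISSES = 2

#0 0x2a→b5/s1 MISS; vc=[]
#1 0x5d→b11/s1 MISS; vc=[5]
#2 0x29→b5/s1 VC-HIT; vc=[11]
#3 0x5f→b11/s1 VC-HIT; vc=[5]
#4 0x28→b5/s1 VC-HIT; vc=[11]
#5 0x5a→b11/s1 VC-HIT; vc=[5]
#6 0x2b→b5/s1 VC-HIT; vc=[11]
#7 0x58→b11/s1 VC-HIT; vc=[5]
#8 0x5f→b11/s1 L1-HIT; vc=[5]
#9 0x2e→b5/s1 VC-HIT; vc=[11]
#10 0x2d→b5/s1 L1-HIT; vc=[11]
#11 0x5f→b11/s1 VC-HIT; vc=[5]
#12 0x5a→b11/s1 L1-HIT; vc=[5]
#13 0x29→b5/s1 VC-HIT; vc=[11]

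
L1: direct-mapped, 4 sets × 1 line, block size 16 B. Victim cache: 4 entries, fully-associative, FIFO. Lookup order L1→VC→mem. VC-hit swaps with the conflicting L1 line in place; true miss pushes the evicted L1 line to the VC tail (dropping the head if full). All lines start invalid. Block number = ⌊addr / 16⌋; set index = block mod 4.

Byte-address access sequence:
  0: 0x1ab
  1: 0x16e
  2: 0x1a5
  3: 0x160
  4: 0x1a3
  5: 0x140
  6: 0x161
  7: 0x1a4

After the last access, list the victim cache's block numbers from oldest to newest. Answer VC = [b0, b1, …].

VC = [22]

#0 0x1ab→b26/s2 MISS; vc=[]
#1 0x16e→b22/s2 MISS; vc=[26]
#2 0x1a5→b26/s2 VC-HIT; vc=[22]
#3 0x160→b22/s2 VC-HIT; vc=[26]
#4 0x1a3→b26/s2 VC-HIT; vc=[22]
#5 0x140→b20/s0 MISS; vc=[22]
#6 0x161→b22/s2 VC-HIT; vc=[26]
#7 0x1a4→b26/s2 VC-HIT; vc=[22]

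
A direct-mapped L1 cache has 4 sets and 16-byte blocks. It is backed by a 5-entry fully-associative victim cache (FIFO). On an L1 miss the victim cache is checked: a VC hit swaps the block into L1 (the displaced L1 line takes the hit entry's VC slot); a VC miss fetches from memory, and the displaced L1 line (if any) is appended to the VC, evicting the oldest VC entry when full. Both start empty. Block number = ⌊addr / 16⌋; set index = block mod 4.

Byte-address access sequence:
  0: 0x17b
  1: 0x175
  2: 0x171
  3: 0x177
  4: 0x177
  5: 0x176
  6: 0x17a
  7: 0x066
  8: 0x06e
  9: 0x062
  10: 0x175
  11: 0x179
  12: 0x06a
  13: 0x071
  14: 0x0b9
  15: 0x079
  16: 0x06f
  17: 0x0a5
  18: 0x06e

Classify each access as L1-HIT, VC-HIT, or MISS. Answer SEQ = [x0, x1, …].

SEQ = [MISS, L1-HIT, L1-HIT, L1-HIT, L1-HIT, L1-HIT, L1-HIT, MISS, L1-HIT, L1-HIT, L1-HIT, L1-HIT, L1-HIT, MISS, MISS, VC-HIT, L1-HIT, MISS, VC-HIT]

#0 0x17b→b23/s3 MISS; vc=[]
#1 0x175→b23/s3 L1-HIT; vc=[]
#2 0x171→b23/s3 L1-HIT; vc=[]
#3 0x177→b23/s3 L1-HIT; vc=[]
#4 0x177→b23/s3 L1-HIT; vc=[]
#5 0x176→b23/s3 L1-HIT; vc=[]
#6 0x17a→b23/s3 L1-HIT; vc=[]
#7 0x66→b6/s2 MISS; vc=[]
#8 0x6e→b6/s2 L1-HIT; vc=[]
#9 0x62→b6/s2 L1-HIT; vc=[]
#10 0x175→b23/s3 L1-HIT; vc=[]
#11 0x179→b23/s3 L1-HIT; vc=[]
#12 0x6a→b6/s2 L1-HIT; vc=[]
#13 0x71→b7/s3 MISS; vc=[23]
#14 0xb9→b11/s3 MISS; vc=[23,7]
#15 0x79→b7/s3 VC-HIT; vc=[23,11]
#16 0x6f→b6/s2 L1-HIT; vc=[23,11]
#17 0xa5→b10/s2 MISS; vc=[23,11,6]
#18 0x6e→b6/s2 VC-HIT; vc=[23,11,10]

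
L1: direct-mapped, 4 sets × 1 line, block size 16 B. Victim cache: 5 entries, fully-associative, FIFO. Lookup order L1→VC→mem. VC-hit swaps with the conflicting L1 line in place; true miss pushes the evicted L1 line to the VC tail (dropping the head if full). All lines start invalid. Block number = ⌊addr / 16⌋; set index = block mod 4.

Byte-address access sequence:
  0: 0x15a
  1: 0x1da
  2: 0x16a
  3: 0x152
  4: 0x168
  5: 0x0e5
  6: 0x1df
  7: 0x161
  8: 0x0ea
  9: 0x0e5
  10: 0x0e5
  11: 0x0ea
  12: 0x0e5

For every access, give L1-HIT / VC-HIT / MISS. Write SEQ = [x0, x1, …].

SEQ = [MISS, MISS, MISS, VC-HIT, L1-HIT, MISS, VC-HIT, VC-HIT, VC-HIT, L1-HIT, L1-HIT, L1-HIT, L1-HIT]

0: 0x15a (blk 21, set 1) → MISS  vc=[]
1: 0x1da (blk 29, set 1) → MISS  vc=[21]
2: 0x16a (blk 22, set 2) → MISS  vc=[21]
3: 0x152 (blk 21, set 1) → VC-HIT  vc=[29]
4: 0x168 (blk 22, set 2) → L1-HIT  vc=[29]
5: 0xe5 (blk 14, set 2) → MISS  vc=[29, 22]
6: 0x1df (blk 29, set 1) → VC-HIT  vc=[21, 22]
7: 0x161 (blk 22, set 2) → VC-HIT  vc=[21, 14]
8: 0xea (blk 14, set 2) → VC-HIT  vc=[21, 22]
9: 0xe5 (blk 14, set 2) → L1-HIT  vc=[21, 22]
10: 0xe5 (blk 14, set 2) → L1-HIT  vc=[21, 22]
11: 0xea (blk 14, set 2) → L1-HIT  vc=[21, 22]
12: 0xe5 (blk 14, set 2) → L1-HIT  vc=[21, 22]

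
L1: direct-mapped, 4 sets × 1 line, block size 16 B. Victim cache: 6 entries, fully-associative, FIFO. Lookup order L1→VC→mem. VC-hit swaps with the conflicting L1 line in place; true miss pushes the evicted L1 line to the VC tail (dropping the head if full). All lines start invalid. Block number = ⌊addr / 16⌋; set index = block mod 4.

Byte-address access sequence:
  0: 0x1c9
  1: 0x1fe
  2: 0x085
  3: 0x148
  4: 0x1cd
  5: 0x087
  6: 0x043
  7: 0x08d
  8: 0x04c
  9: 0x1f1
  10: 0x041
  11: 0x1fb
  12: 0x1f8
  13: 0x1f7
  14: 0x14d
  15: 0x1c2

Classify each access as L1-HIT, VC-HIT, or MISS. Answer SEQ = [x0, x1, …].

  [0] addr=0x1c9 blk=28 s=0: MISS | VC []
  [1] addr=0x1fe blk=31 s=3: MISS | VC []
  [2] addr=0x85 blk=8 s=0: MISS | VC [28]
  [3] addr=0x148 blk=20 s=0: MISS | VC [28, 8]
  [4] addr=0x1cd blk=28 s=0: VC-HIT | VC [20, 8]
  [5] addr=0x87 blk=8 s=0: VC-HIT | VC [20, 28]
  [6] addr=0x43 blk=4 s=0: MISS | VC [20, 28, 8]
  [7] addr=0x8d blk=8 s=0: VC-HIT | VC [20, 28, 4]
  [8] addr=0x4c blk=4 s=0: VC-HIT | VC [20, 28, 8]
  [9] addr=0x1f1 blk=31 s=3: L1-HIT | VC [20, 28, 8]
  [10] addr=0x41 blk=4 s=0: L1-HIT | VC [20, 28, 8]
  [11] addr=0x1fb blk=31 s=3: L1-HIT | VC [20, 28, 8]
  [12] addr=0x1f8 blk=31 s=3: L1-HIT | VC [20, 28, 8]
  [13] addr=0x1f7 blk=31 s=3: L1-HIT | VC [20, 28, 8]
  [14] addr=0x14d blk=20 s=0: VC-HIT | VC [4, 28, 8]
  [15] addr=0x1c2 blk=28 s=0: VC-HIT | VC [4, 20, 8]

SEQ = [MISS, MISS, MISS, MISS, VC-HIT, VC-HIT, MISS, VC-HIT, VC-HIT, L1-HIT, L1-HIT, L1-HIT, L1-HIT, L1-HIT, VC-HIT, VC-HIT]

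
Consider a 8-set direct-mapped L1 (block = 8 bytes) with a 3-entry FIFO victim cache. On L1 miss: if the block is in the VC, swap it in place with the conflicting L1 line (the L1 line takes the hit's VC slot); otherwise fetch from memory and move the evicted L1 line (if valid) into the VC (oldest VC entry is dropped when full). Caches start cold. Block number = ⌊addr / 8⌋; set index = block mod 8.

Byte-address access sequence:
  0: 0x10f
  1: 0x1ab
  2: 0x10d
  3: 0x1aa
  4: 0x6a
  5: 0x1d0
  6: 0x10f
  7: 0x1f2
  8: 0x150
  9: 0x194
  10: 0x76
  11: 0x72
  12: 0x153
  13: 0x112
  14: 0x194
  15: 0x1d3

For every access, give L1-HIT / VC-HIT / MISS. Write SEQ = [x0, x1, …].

0: 0x10f (blk 33, set 1) → MISS  vc=[]
1: 0x1ab (blk 53, set 5) → MISS  vc=[]
2: 0x10d (blk 33, set 1) → L1-HIT  vc=[]
3: 0x1aa (blk 53, set 5) → L1-HIT  vc=[]
4: 0x6a (blk 13, set 5) → MISS  vc=[53]
5: 0x1d0 (blk 58, set 2) → MISS  vc=[53]
6: 0x10f (blk 33, set 1) → L1-HIT  vc=[53]
7: 0x1f2 (blk 62, set 6) → MISS  vc=[53]
8: 0x150 (blk 42, set 2) → MISS  vc=[53, 58]
9: 0x194 (blk 50, set 2) → MISS  vc=[53, 58, 42]
10: 0x76 (blk 14, set 6) → MISS  vc=[58, 42, 62]
11: 0x72 (blk 14, set 6) → L1-HIT  vc=[58, 42, 62]
12: 0x153 (blk 42, set 2) → VC-HIT  vc=[58, 50, 62]
13: 0x112 (blk 34, set 2) → MISS  vc=[50, 62, 42]
14: 0x194 (blk 50, set 2) → VC-HIT  vc=[34, 62, 42]
15: 0x1d3 (blk 58, set 2) → MISS  vc=[62, 42, 50]

SEQ = [MISS, MISS, L1-HIT, L1-HIT, MISS, MISS, L1-HIT, MISS, MISS, MISS, MISS, L1-HIT, VC-HIT, MISS, VC-HIT, MISS]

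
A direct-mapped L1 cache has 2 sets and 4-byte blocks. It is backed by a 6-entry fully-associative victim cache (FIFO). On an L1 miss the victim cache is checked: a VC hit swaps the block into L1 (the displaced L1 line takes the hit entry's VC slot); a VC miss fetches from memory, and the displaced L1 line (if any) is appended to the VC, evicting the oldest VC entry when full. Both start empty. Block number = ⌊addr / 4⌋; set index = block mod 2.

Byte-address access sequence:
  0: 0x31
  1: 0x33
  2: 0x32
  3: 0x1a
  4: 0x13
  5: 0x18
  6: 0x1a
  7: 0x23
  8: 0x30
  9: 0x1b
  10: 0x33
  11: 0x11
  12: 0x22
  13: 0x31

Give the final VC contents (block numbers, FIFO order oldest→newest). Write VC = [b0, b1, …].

#0 0x31→b12/s0 MISS; vc=[]
#1 0x33→b12/s0 L1-HIT; vc=[]
#2 0x32→b12/s0 L1-HIT; vc=[]
#3 0x1a→b6/s0 MISS; vc=[12]
#4 0x13→b4/s0 MISS; vc=[12,6]
#5 0x18→b6/s0 VC-HIT; vc=[12,4]
#6 0x1a→b6/s0 L1-HIT; vc=[12,4]
#7 0x23→b8/s0 MISS; vc=[12,4,6]
#8 0x30→b12/s0 VC-HIT; vc=[8,4,6]
#9 0x1b→b6/s0 VC-HIT; vc=[8,4,12]
#10 0x33→b12/s0 VC-HIT; vc=[8,4,6]
#11 0x11→b4/s0 VC-HIT; vc=[8,12,6]
#12 0x22→b8/s0 VC-HIT; vc=[4,12,6]
#13 0x31→b12/s0 VC-HIT; vc=[4,8,6]

VC = [4, 8, 6]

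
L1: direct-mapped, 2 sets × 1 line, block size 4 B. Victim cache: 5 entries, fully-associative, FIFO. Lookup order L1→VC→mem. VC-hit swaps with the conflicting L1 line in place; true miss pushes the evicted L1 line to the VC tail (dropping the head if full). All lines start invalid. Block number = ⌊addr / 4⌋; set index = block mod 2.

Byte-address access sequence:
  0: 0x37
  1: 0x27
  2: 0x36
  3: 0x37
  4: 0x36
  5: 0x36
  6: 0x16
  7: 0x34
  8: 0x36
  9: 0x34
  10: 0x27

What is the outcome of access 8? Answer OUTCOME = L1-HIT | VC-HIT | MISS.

OUTCOME = L1-HIT

  [0] addr=0x37 blk=13 s=1: MISS | VC []
  [1] addr=0x27 blk=9 s=1: MISS | VC [13]
  [2] addr=0x36 blk=13 s=1: VC-HIT | VC [9]
  [3] addr=0x37 blk=13 s=1: L1-HIT | VC [9]
  [4] addr=0x36 blk=13 s=1: L1-HIT | VC [9]
  [5] addr=0x36 blk=13 s=1: L1-HIT | VC [9]
  [6] addr=0x16 blk=5 s=1: MISS | VC [9, 13]
  [7] addr=0x34 blk=13 s=1: VC-HIT | VC [9, 5]
  [8] addr=0x36 blk=13 s=1: L1-HIT | VC [9, 5]
  [9] addr=0x34 blk=13 s=1: L1-HIT | VC [9, 5]
  [10] addr=0x27 blk=9 s=1: VC-HIT | VC [13, 5]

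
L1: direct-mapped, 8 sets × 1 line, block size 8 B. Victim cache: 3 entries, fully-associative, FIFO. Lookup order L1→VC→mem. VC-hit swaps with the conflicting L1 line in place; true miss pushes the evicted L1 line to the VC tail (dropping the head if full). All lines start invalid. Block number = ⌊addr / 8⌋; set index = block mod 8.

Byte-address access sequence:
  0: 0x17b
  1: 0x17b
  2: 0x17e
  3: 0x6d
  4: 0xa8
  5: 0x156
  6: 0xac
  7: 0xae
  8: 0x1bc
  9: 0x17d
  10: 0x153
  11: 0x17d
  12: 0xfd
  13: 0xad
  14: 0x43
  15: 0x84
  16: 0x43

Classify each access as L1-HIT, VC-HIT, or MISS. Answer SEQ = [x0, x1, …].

0: 0x17b (blk 47, set 7) → MISS  vc=[]
1: 0x17b (blk 47, set 7) → L1-HIT  vc=[]
2: 0x17e (blk 47, set 7) → L1-HIT  vc=[]
3: 0x6d (blk 13, set 5) → MISS  vc=[]
4: 0xa8 (blk 21, set 5) → MISS  vc=[13]
5: 0x156 (blk 42, set 2) → MISS  vc=[13]
6: 0xac (blk 21, set 5) → L1-HIT  vc=[13]
7: 0xae (blk 21, set 5) → L1-HIT  vc=[13]
8: 0x1bc (blk 55, set 7) → MISS  vc=[13, 47]
9: 0x17d (blk 47, set 7) → VC-HIT  vc=[13, 55]
10: 0x153 (blk 42, set 2) → L1-HIT  vc=[13, 55]
11: 0x17d (blk 47, set 7) → L1-HIT  vc=[13, 55]
12: 0xfd (blk 31, set 7) → MISS  vc=[13, 55, 47]
13: 0xad (blk 21, set 5) → L1-HIT  vc=[13, 55, 47]
14: 0x43 (blk 8, set 0) → MISS  vc=[13, 55, 47]
15: 0x84 (blk 16, set 0) → MISS  vc=[55, 47, 8]
16: 0x43 (blk 8, set 0) → VC-HIT  vc=[55, 47, 16]

SEQ = [MISS, L1-HIT, L1-HIT, MISS, MISS, MISS, L1-HIT, L1-HIT, MISS, VC-HIT, L1-HIT, L1-HIT, MISS, L1-HIT, MISS, MISS, VC-HIT]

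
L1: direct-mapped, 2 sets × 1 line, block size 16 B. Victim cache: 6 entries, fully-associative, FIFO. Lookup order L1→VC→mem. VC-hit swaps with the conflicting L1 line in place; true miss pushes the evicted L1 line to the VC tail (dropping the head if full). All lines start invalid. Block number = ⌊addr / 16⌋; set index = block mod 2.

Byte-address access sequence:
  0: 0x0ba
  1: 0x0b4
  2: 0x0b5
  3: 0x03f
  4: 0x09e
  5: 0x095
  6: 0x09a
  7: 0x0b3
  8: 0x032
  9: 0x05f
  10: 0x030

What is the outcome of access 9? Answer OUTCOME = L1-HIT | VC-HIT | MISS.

OUTCOME = MISS

0: 0xba (blk 11, set 1) → MISS  vc=[]
1: 0xb4 (blk 11, set 1) → L1-HIT  vc=[]
2: 0xb5 (blk 11, set 1) → L1-HIT  vc=[]
3: 0x3f (blk 3, set 1) → MISS  vc=[11]
4: 0x9e (blk 9, set 1) → MISS  vc=[11, 3]
5: 0x95 (blk 9, set 1) → L1-HIT  vc=[11, 3]
6: 0x9a (blk 9, set 1) → L1-HIT  vc=[11, 3]
7: 0xb3 (blk 11, set 1) → VC-HIT  vc=[9, 3]
8: 0x32 (blk 3, set 1) → VC-HIT  vc=[9, 11]
9: 0x5f (blk 5, set 1) → MISS  vc=[9, 11, 3]
10: 0x30 (blk 3, set 1) → VC-HIT  vc=[9, 11, 5]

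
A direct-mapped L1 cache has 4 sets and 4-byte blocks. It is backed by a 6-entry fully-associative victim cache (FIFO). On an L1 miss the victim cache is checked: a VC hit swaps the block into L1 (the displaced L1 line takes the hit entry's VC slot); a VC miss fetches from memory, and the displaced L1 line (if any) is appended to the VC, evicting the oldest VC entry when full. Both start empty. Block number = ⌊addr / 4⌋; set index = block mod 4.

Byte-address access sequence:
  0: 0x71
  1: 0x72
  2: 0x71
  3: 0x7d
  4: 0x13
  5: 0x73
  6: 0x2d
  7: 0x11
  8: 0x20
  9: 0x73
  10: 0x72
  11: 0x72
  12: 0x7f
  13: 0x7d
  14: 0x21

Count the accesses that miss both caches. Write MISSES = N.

  [0] addr=0x71 blk=28 s=0: MISS | VC []
  [1] addr=0x72 blk=28 s=0: L1-HIT | VC []
  [2] addr=0x71 blk=28 s=0: L1-HIT | VC []
  [3] addr=0x7d blk=31 s=3: MISS | VC []
  [4] addr=0x13 blk=4 s=0: MISS | VC [28]
  [5] addr=0x73 blk=28 s=0: VC-HIT | VC [4]
  [6] addr=0x2d blk=11 s=3: MISS | VC [4, 31]
  [7] addr=0x11 blk=4 s=0: VC-HIT | VC [28, 31]
  [8] addr=0x20 blk=8 s=0: MISS | VC [28, 31, 4]
  [9] addr=0x73 blk=28 s=0: VC-HIT | VC [8, 31, 4]
  [10] addr=0x72 blk=28 s=0: L1-HIT | VC [8, 31, 4]
  [11] addr=0x72 blk=28 s=0: L1-HIT | VC [8, 31, 4]
  [12] addr=0x7f blk=31 s=3: VC-HIT | VC [8, 11, 4]
  [13] addr=0x7d blk=31 s=3: L1-HIT | VC [8, 11, 4]
  [14] addr=0x21 blk=8 s=0: VC-HIT | VC [28, 11, 4]

MISSES = 5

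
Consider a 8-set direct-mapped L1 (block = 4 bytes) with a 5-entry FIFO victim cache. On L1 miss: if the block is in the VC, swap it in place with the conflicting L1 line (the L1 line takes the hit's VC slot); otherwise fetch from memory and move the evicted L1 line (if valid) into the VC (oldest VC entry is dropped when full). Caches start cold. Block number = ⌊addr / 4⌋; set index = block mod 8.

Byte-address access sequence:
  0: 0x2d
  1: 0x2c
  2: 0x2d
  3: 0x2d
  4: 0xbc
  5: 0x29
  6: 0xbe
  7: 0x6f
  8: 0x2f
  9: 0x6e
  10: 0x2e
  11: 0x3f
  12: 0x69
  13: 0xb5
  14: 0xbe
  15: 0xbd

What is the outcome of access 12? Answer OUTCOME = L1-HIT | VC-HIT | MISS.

OUTCOME = MISS

  [0] addr=0x2d blk=11 s=3: MISS | VC []
  [1] addr=0x2c blk=11 s=3: L1-HIT | VC []
  [2] addr=0x2d blk=11 s=3: L1-HIT | VC []
  [3] addr=0x2d blk=11 s=3: L1-HIT | VC []
  [4] addr=0xbc blk=47 s=7: MISS | VC []
  [5] addr=0x29 blk=10 s=2: MISS | VC []
  [6] addr=0xbe blk=47 s=7: L1-HIT | VC []
  [7] addr=0x6f blk=27 s=3: MISS | VC [11]
  [8] addr=0x2f blk=11 s=3: VC-HIT | VC [27]
  [9] addr=0x6e blk=27 s=3: VC-HIT | VC [11]
  [10] addr=0x2e blk=11 s=3: VC-HIT | VC [27]
  [11] addr=0x3f blk=15 s=7: MISS | VC [27, 47]
  [12] addr=0x69 blk=26 s=2: MISS | VC [27, 47, 10]
  [13] addr=0xb5 blk=45 s=5: MISS | VC [27, 47, 10]
  [14] addr=0xbe blk=47 s=7: VC-HIT | VC [27, 15, 10]
  [15] addr=0xbd blk=47 s=7: L1-HIT | VC [27, 15, 10]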